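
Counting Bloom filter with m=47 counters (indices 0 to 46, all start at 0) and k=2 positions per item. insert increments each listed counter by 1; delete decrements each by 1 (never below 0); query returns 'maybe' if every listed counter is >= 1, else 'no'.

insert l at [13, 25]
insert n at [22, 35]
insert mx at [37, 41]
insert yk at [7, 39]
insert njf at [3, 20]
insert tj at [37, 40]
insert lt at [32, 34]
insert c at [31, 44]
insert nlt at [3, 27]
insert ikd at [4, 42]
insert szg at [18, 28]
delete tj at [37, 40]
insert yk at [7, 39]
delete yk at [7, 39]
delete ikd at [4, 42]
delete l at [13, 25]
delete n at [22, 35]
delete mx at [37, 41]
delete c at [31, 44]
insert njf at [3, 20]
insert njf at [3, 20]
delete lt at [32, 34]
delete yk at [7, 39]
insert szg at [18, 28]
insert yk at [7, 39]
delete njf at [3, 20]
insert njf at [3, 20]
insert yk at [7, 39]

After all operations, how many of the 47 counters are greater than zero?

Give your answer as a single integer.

Answer: 7

Derivation:
Step 1: insert l at [13, 25] -> counters=[0,0,0,0,0,0,0,0,0,0,0,0,0,1,0,0,0,0,0,0,0,0,0,0,0,1,0,0,0,0,0,0,0,0,0,0,0,0,0,0,0,0,0,0,0,0,0]
Step 2: insert n at [22, 35] -> counters=[0,0,0,0,0,0,0,0,0,0,0,0,0,1,0,0,0,0,0,0,0,0,1,0,0,1,0,0,0,0,0,0,0,0,0,1,0,0,0,0,0,0,0,0,0,0,0]
Step 3: insert mx at [37, 41] -> counters=[0,0,0,0,0,0,0,0,0,0,0,0,0,1,0,0,0,0,0,0,0,0,1,0,0,1,0,0,0,0,0,0,0,0,0,1,0,1,0,0,0,1,0,0,0,0,0]
Step 4: insert yk at [7, 39] -> counters=[0,0,0,0,0,0,0,1,0,0,0,0,0,1,0,0,0,0,0,0,0,0,1,0,0,1,0,0,0,0,0,0,0,0,0,1,0,1,0,1,0,1,0,0,0,0,0]
Step 5: insert njf at [3, 20] -> counters=[0,0,0,1,0,0,0,1,0,0,0,0,0,1,0,0,0,0,0,0,1,0,1,0,0,1,0,0,0,0,0,0,0,0,0,1,0,1,0,1,0,1,0,0,0,0,0]
Step 6: insert tj at [37, 40] -> counters=[0,0,0,1,0,0,0,1,0,0,0,0,0,1,0,0,0,0,0,0,1,0,1,0,0,1,0,0,0,0,0,0,0,0,0,1,0,2,0,1,1,1,0,0,0,0,0]
Step 7: insert lt at [32, 34] -> counters=[0,0,0,1,0,0,0,1,0,0,0,0,0,1,0,0,0,0,0,0,1,0,1,0,0,1,0,0,0,0,0,0,1,0,1,1,0,2,0,1,1,1,0,0,0,0,0]
Step 8: insert c at [31, 44] -> counters=[0,0,0,1,0,0,0,1,0,0,0,0,0,1,0,0,0,0,0,0,1,0,1,0,0,1,0,0,0,0,0,1,1,0,1,1,0,2,0,1,1,1,0,0,1,0,0]
Step 9: insert nlt at [3, 27] -> counters=[0,0,0,2,0,0,0,1,0,0,0,0,0,1,0,0,0,0,0,0,1,0,1,0,0,1,0,1,0,0,0,1,1,0,1,1,0,2,0,1,1,1,0,0,1,0,0]
Step 10: insert ikd at [4, 42] -> counters=[0,0,0,2,1,0,0,1,0,0,0,0,0,1,0,0,0,0,0,0,1,0,1,0,0,1,0,1,0,0,0,1,1,0,1,1,0,2,0,1,1,1,1,0,1,0,0]
Step 11: insert szg at [18, 28] -> counters=[0,0,0,2,1,0,0,1,0,0,0,0,0,1,0,0,0,0,1,0,1,0,1,0,0,1,0,1,1,0,0,1,1,0,1,1,0,2,0,1,1,1,1,0,1,0,0]
Step 12: delete tj at [37, 40] -> counters=[0,0,0,2,1,0,0,1,0,0,0,0,0,1,0,0,0,0,1,0,1,0,1,0,0,1,0,1,1,0,0,1,1,0,1,1,0,1,0,1,0,1,1,0,1,0,0]
Step 13: insert yk at [7, 39] -> counters=[0,0,0,2,1,0,0,2,0,0,0,0,0,1,0,0,0,0,1,0,1,0,1,0,0,1,0,1,1,0,0,1,1,0,1,1,0,1,0,2,0,1,1,0,1,0,0]
Step 14: delete yk at [7, 39] -> counters=[0,0,0,2,1,0,0,1,0,0,0,0,0,1,0,0,0,0,1,0,1,0,1,0,0,1,0,1,1,0,0,1,1,0,1,1,0,1,0,1,0,1,1,0,1,0,0]
Step 15: delete ikd at [4, 42] -> counters=[0,0,0,2,0,0,0,1,0,0,0,0,0,1,0,0,0,0,1,0,1,0,1,0,0,1,0,1,1,0,0,1,1,0,1,1,0,1,0,1,0,1,0,0,1,0,0]
Step 16: delete l at [13, 25] -> counters=[0,0,0,2,0,0,0,1,0,0,0,0,0,0,0,0,0,0,1,0,1,0,1,0,0,0,0,1,1,0,0,1,1,0,1,1,0,1,0,1,0,1,0,0,1,0,0]
Step 17: delete n at [22, 35] -> counters=[0,0,0,2,0,0,0,1,0,0,0,0,0,0,0,0,0,0,1,0,1,0,0,0,0,0,0,1,1,0,0,1,1,0,1,0,0,1,0,1,0,1,0,0,1,0,0]
Step 18: delete mx at [37, 41] -> counters=[0,0,0,2,0,0,0,1,0,0,0,0,0,0,0,0,0,0,1,0,1,0,0,0,0,0,0,1,1,0,0,1,1,0,1,0,0,0,0,1,0,0,0,0,1,0,0]
Step 19: delete c at [31, 44] -> counters=[0,0,0,2,0,0,0,1,0,0,0,0,0,0,0,0,0,0,1,0,1,0,0,0,0,0,0,1,1,0,0,0,1,0,1,0,0,0,0,1,0,0,0,0,0,0,0]
Step 20: insert njf at [3, 20] -> counters=[0,0,0,3,0,0,0,1,0,0,0,0,0,0,0,0,0,0,1,0,2,0,0,0,0,0,0,1,1,0,0,0,1,0,1,0,0,0,0,1,0,0,0,0,0,0,0]
Step 21: insert njf at [3, 20] -> counters=[0,0,0,4,0,0,0,1,0,0,0,0,0,0,0,0,0,0,1,0,3,0,0,0,0,0,0,1,1,0,0,0,1,0,1,0,0,0,0,1,0,0,0,0,0,0,0]
Step 22: delete lt at [32, 34] -> counters=[0,0,0,4,0,0,0,1,0,0,0,0,0,0,0,0,0,0,1,0,3,0,0,0,0,0,0,1,1,0,0,0,0,0,0,0,0,0,0,1,0,0,0,0,0,0,0]
Step 23: delete yk at [7, 39] -> counters=[0,0,0,4,0,0,0,0,0,0,0,0,0,0,0,0,0,0,1,0,3,0,0,0,0,0,0,1,1,0,0,0,0,0,0,0,0,0,0,0,0,0,0,0,0,0,0]
Step 24: insert szg at [18, 28] -> counters=[0,0,0,4,0,0,0,0,0,0,0,0,0,0,0,0,0,0,2,0,3,0,0,0,0,0,0,1,2,0,0,0,0,0,0,0,0,0,0,0,0,0,0,0,0,0,0]
Step 25: insert yk at [7, 39] -> counters=[0,0,0,4,0,0,0,1,0,0,0,0,0,0,0,0,0,0,2,0,3,0,0,0,0,0,0,1,2,0,0,0,0,0,0,0,0,0,0,1,0,0,0,0,0,0,0]
Step 26: delete njf at [3, 20] -> counters=[0,0,0,3,0,0,0,1,0,0,0,0,0,0,0,0,0,0,2,0,2,0,0,0,0,0,0,1,2,0,0,0,0,0,0,0,0,0,0,1,0,0,0,0,0,0,0]
Step 27: insert njf at [3, 20] -> counters=[0,0,0,4,0,0,0,1,0,0,0,0,0,0,0,0,0,0,2,0,3,0,0,0,0,0,0,1,2,0,0,0,0,0,0,0,0,0,0,1,0,0,0,0,0,0,0]
Step 28: insert yk at [7, 39] -> counters=[0,0,0,4,0,0,0,2,0,0,0,0,0,0,0,0,0,0,2,0,3,0,0,0,0,0,0,1,2,0,0,0,0,0,0,0,0,0,0,2,0,0,0,0,0,0,0]
Final counters=[0,0,0,4,0,0,0,2,0,0,0,0,0,0,0,0,0,0,2,0,3,0,0,0,0,0,0,1,2,0,0,0,0,0,0,0,0,0,0,2,0,0,0,0,0,0,0] -> 7 nonzero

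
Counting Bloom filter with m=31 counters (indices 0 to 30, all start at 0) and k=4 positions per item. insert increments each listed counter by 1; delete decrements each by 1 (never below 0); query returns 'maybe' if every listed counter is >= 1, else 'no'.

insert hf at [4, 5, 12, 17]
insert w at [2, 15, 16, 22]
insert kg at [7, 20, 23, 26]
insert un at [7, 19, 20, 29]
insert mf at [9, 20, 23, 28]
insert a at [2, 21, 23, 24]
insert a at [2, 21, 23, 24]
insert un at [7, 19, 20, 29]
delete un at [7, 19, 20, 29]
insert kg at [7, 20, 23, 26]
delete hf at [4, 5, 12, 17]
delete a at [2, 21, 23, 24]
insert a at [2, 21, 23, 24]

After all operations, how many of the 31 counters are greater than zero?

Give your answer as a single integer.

Answer: 14

Derivation:
Step 1: insert hf at [4, 5, 12, 17] -> counters=[0,0,0,0,1,1,0,0,0,0,0,0,1,0,0,0,0,1,0,0,0,0,0,0,0,0,0,0,0,0,0]
Step 2: insert w at [2, 15, 16, 22] -> counters=[0,0,1,0,1,1,0,0,0,0,0,0,1,0,0,1,1,1,0,0,0,0,1,0,0,0,0,0,0,0,0]
Step 3: insert kg at [7, 20, 23, 26] -> counters=[0,0,1,0,1,1,0,1,0,0,0,0,1,0,0,1,1,1,0,0,1,0,1,1,0,0,1,0,0,0,0]
Step 4: insert un at [7, 19, 20, 29] -> counters=[0,0,1,0,1,1,0,2,0,0,0,0,1,0,0,1,1,1,0,1,2,0,1,1,0,0,1,0,0,1,0]
Step 5: insert mf at [9, 20, 23, 28] -> counters=[0,0,1,0,1,1,0,2,0,1,0,0,1,0,0,1,1,1,0,1,3,0,1,2,0,0,1,0,1,1,0]
Step 6: insert a at [2, 21, 23, 24] -> counters=[0,0,2,0,1,1,0,2,0,1,0,0,1,0,0,1,1,1,0,1,3,1,1,3,1,0,1,0,1,1,0]
Step 7: insert a at [2, 21, 23, 24] -> counters=[0,0,3,0,1,1,0,2,0,1,0,0,1,0,0,1,1,1,0,1,3,2,1,4,2,0,1,0,1,1,0]
Step 8: insert un at [7, 19, 20, 29] -> counters=[0,0,3,0,1,1,0,3,0,1,0,0,1,0,0,1,1,1,0,2,4,2,1,4,2,0,1,0,1,2,0]
Step 9: delete un at [7, 19, 20, 29] -> counters=[0,0,3,0,1,1,0,2,0,1,0,0,1,0,0,1,1,1,0,1,3,2,1,4,2,0,1,0,1,1,0]
Step 10: insert kg at [7, 20, 23, 26] -> counters=[0,0,3,0,1,1,0,3,0,1,0,0,1,0,0,1,1,1,0,1,4,2,1,5,2,0,2,0,1,1,0]
Step 11: delete hf at [4, 5, 12, 17] -> counters=[0,0,3,0,0,0,0,3,0,1,0,0,0,0,0,1,1,0,0,1,4,2,1,5,2,0,2,0,1,1,0]
Step 12: delete a at [2, 21, 23, 24] -> counters=[0,0,2,0,0,0,0,3,0,1,0,0,0,0,0,1,1,0,0,1,4,1,1,4,1,0,2,0,1,1,0]
Step 13: insert a at [2, 21, 23, 24] -> counters=[0,0,3,0,0,0,0,3,0,1,0,0,0,0,0,1,1,0,0,1,4,2,1,5,2,0,2,0,1,1,0]
Final counters=[0,0,3,0,0,0,0,3,0,1,0,0,0,0,0,1,1,0,0,1,4,2,1,5,2,0,2,0,1,1,0] -> 14 nonzero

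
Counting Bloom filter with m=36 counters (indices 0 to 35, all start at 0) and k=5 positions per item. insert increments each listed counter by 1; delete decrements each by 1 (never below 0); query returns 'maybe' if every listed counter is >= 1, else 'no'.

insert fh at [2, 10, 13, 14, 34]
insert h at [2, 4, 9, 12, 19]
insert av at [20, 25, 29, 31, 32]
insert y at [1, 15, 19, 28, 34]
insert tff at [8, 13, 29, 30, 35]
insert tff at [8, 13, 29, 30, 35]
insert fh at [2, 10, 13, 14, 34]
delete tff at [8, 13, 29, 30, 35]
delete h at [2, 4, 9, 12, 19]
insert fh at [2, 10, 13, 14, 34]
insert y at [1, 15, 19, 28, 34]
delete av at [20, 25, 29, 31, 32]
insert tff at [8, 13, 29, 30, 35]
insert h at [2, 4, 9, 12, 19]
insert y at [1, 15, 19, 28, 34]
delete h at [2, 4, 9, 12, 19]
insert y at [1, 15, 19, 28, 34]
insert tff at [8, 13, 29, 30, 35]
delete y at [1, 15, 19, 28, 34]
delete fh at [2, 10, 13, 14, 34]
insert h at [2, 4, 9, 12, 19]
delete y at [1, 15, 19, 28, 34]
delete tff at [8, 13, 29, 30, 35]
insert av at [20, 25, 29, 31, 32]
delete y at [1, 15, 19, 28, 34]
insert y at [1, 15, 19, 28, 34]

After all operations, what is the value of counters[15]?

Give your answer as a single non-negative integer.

Answer: 2

Derivation:
Step 1: insert fh at [2, 10, 13, 14, 34] -> counters=[0,0,1,0,0,0,0,0,0,0,1,0,0,1,1,0,0,0,0,0,0,0,0,0,0,0,0,0,0,0,0,0,0,0,1,0]
Step 2: insert h at [2, 4, 9, 12, 19] -> counters=[0,0,2,0,1,0,0,0,0,1,1,0,1,1,1,0,0,0,0,1,0,0,0,0,0,0,0,0,0,0,0,0,0,0,1,0]
Step 3: insert av at [20, 25, 29, 31, 32] -> counters=[0,0,2,0,1,0,0,0,0,1,1,0,1,1,1,0,0,0,0,1,1,0,0,0,0,1,0,0,0,1,0,1,1,0,1,0]
Step 4: insert y at [1, 15, 19, 28, 34] -> counters=[0,1,2,0,1,0,0,0,0,1,1,0,1,1,1,1,0,0,0,2,1,0,0,0,0,1,0,0,1,1,0,1,1,0,2,0]
Step 5: insert tff at [8, 13, 29, 30, 35] -> counters=[0,1,2,0,1,0,0,0,1,1,1,0,1,2,1,1,0,0,0,2,1,0,0,0,0,1,0,0,1,2,1,1,1,0,2,1]
Step 6: insert tff at [8, 13, 29, 30, 35] -> counters=[0,1,2,0,1,0,0,0,2,1,1,0,1,3,1,1,0,0,0,2,1,0,0,0,0,1,0,0,1,3,2,1,1,0,2,2]
Step 7: insert fh at [2, 10, 13, 14, 34] -> counters=[0,1,3,0,1,0,0,0,2,1,2,0,1,4,2,1,0,0,0,2,1,0,0,0,0,1,0,0,1,3,2,1,1,0,3,2]
Step 8: delete tff at [8, 13, 29, 30, 35] -> counters=[0,1,3,0,1,0,0,0,1,1,2,0,1,3,2,1,0,0,0,2,1,0,0,0,0,1,0,0,1,2,1,1,1,0,3,1]
Step 9: delete h at [2, 4, 9, 12, 19] -> counters=[0,1,2,0,0,0,0,0,1,0,2,0,0,3,2,1,0,0,0,1,1,0,0,0,0,1,0,0,1,2,1,1,1,0,3,1]
Step 10: insert fh at [2, 10, 13, 14, 34] -> counters=[0,1,3,0,0,0,0,0,1,0,3,0,0,4,3,1,0,0,0,1,1,0,0,0,0,1,0,0,1,2,1,1,1,0,4,1]
Step 11: insert y at [1, 15, 19, 28, 34] -> counters=[0,2,3,0,0,0,0,0,1,0,3,0,0,4,3,2,0,0,0,2,1,0,0,0,0,1,0,0,2,2,1,1,1,0,5,1]
Step 12: delete av at [20, 25, 29, 31, 32] -> counters=[0,2,3,0,0,0,0,0,1,0,3,0,0,4,3,2,0,0,0,2,0,0,0,0,0,0,0,0,2,1,1,0,0,0,5,1]
Step 13: insert tff at [8, 13, 29, 30, 35] -> counters=[0,2,3,0,0,0,0,0,2,0,3,0,0,5,3,2,0,0,0,2,0,0,0,0,0,0,0,0,2,2,2,0,0,0,5,2]
Step 14: insert h at [2, 4, 9, 12, 19] -> counters=[0,2,4,0,1,0,0,0,2,1,3,0,1,5,3,2,0,0,0,3,0,0,0,0,0,0,0,0,2,2,2,0,0,0,5,2]
Step 15: insert y at [1, 15, 19, 28, 34] -> counters=[0,3,4,0,1,0,0,0,2,1,3,0,1,5,3,3,0,0,0,4,0,0,0,0,0,0,0,0,3,2,2,0,0,0,6,2]
Step 16: delete h at [2, 4, 9, 12, 19] -> counters=[0,3,3,0,0,0,0,0,2,0,3,0,0,5,3,3,0,0,0,3,0,0,0,0,0,0,0,0,3,2,2,0,0,0,6,2]
Step 17: insert y at [1, 15, 19, 28, 34] -> counters=[0,4,3,0,0,0,0,0,2,0,3,0,0,5,3,4,0,0,0,4,0,0,0,0,0,0,0,0,4,2,2,0,0,0,7,2]
Step 18: insert tff at [8, 13, 29, 30, 35] -> counters=[0,4,3,0,0,0,0,0,3,0,3,0,0,6,3,4,0,0,0,4,0,0,0,0,0,0,0,0,4,3,3,0,0,0,7,3]
Step 19: delete y at [1, 15, 19, 28, 34] -> counters=[0,3,3,0,0,0,0,0,3,0,3,0,0,6,3,3,0,0,0,3,0,0,0,0,0,0,0,0,3,3,3,0,0,0,6,3]
Step 20: delete fh at [2, 10, 13, 14, 34] -> counters=[0,3,2,0,0,0,0,0,3,0,2,0,0,5,2,3,0,0,0,3,0,0,0,0,0,0,0,0,3,3,3,0,0,0,5,3]
Step 21: insert h at [2, 4, 9, 12, 19] -> counters=[0,3,3,0,1,0,0,0,3,1,2,0,1,5,2,3,0,0,0,4,0,0,0,0,0,0,0,0,3,3,3,0,0,0,5,3]
Step 22: delete y at [1, 15, 19, 28, 34] -> counters=[0,2,3,0,1,0,0,0,3,1,2,0,1,5,2,2,0,0,0,3,0,0,0,0,0,0,0,0,2,3,3,0,0,0,4,3]
Step 23: delete tff at [8, 13, 29, 30, 35] -> counters=[0,2,3,0,1,0,0,0,2,1,2,0,1,4,2,2,0,0,0,3,0,0,0,0,0,0,0,0,2,2,2,0,0,0,4,2]
Step 24: insert av at [20, 25, 29, 31, 32] -> counters=[0,2,3,0,1,0,0,0,2,1,2,0,1,4,2,2,0,0,0,3,1,0,0,0,0,1,0,0,2,3,2,1,1,0,4,2]
Step 25: delete y at [1, 15, 19, 28, 34] -> counters=[0,1,3,0,1,0,0,0,2,1,2,0,1,4,2,1,0,0,0,2,1,0,0,0,0,1,0,0,1,3,2,1,1,0,3,2]
Step 26: insert y at [1, 15, 19, 28, 34] -> counters=[0,2,3,0,1,0,0,0,2,1,2,0,1,4,2,2,0,0,0,3,1,0,0,0,0,1,0,0,2,3,2,1,1,0,4,2]
Final counters=[0,2,3,0,1,0,0,0,2,1,2,0,1,4,2,2,0,0,0,3,1,0,0,0,0,1,0,0,2,3,2,1,1,0,4,2] -> counters[15]=2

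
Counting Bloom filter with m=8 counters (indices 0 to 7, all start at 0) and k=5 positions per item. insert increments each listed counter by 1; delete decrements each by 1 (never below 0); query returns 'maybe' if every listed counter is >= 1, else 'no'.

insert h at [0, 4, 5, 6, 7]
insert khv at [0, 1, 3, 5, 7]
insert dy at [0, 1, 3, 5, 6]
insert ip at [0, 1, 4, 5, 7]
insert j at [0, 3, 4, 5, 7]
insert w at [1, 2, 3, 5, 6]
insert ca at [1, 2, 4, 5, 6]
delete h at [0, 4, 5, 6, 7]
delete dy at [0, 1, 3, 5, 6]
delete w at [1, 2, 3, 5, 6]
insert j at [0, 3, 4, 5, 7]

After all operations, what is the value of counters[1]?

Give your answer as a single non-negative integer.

Answer: 3

Derivation:
Step 1: insert h at [0, 4, 5, 6, 7] -> counters=[1,0,0,0,1,1,1,1]
Step 2: insert khv at [0, 1, 3, 5, 7] -> counters=[2,1,0,1,1,2,1,2]
Step 3: insert dy at [0, 1, 3, 5, 6] -> counters=[3,2,0,2,1,3,2,2]
Step 4: insert ip at [0, 1, 4, 5, 7] -> counters=[4,3,0,2,2,4,2,3]
Step 5: insert j at [0, 3, 4, 5, 7] -> counters=[5,3,0,3,3,5,2,4]
Step 6: insert w at [1, 2, 3, 5, 6] -> counters=[5,4,1,4,3,6,3,4]
Step 7: insert ca at [1, 2, 4, 5, 6] -> counters=[5,5,2,4,4,7,4,4]
Step 8: delete h at [0, 4, 5, 6, 7] -> counters=[4,5,2,4,3,6,3,3]
Step 9: delete dy at [0, 1, 3, 5, 6] -> counters=[3,4,2,3,3,5,2,3]
Step 10: delete w at [1, 2, 3, 5, 6] -> counters=[3,3,1,2,3,4,1,3]
Step 11: insert j at [0, 3, 4, 5, 7] -> counters=[4,3,1,3,4,5,1,4]
Final counters=[4,3,1,3,4,5,1,4] -> counters[1]=3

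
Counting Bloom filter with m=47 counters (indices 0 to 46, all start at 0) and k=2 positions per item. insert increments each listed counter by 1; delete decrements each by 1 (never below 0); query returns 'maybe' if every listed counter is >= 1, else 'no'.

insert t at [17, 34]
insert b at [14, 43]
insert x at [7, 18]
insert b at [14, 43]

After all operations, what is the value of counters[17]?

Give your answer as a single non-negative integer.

Answer: 1

Derivation:
Step 1: insert t at [17, 34] -> counters=[0,0,0,0,0,0,0,0,0,0,0,0,0,0,0,0,0,1,0,0,0,0,0,0,0,0,0,0,0,0,0,0,0,0,1,0,0,0,0,0,0,0,0,0,0,0,0]
Step 2: insert b at [14, 43] -> counters=[0,0,0,0,0,0,0,0,0,0,0,0,0,0,1,0,0,1,0,0,0,0,0,0,0,0,0,0,0,0,0,0,0,0,1,0,0,0,0,0,0,0,0,1,0,0,0]
Step 3: insert x at [7, 18] -> counters=[0,0,0,0,0,0,0,1,0,0,0,0,0,0,1,0,0,1,1,0,0,0,0,0,0,0,0,0,0,0,0,0,0,0,1,0,0,0,0,0,0,0,0,1,0,0,0]
Step 4: insert b at [14, 43] -> counters=[0,0,0,0,0,0,0,1,0,0,0,0,0,0,2,0,0,1,1,0,0,0,0,0,0,0,0,0,0,0,0,0,0,0,1,0,0,0,0,0,0,0,0,2,0,0,0]
Final counters=[0,0,0,0,0,0,0,1,0,0,0,0,0,0,2,0,0,1,1,0,0,0,0,0,0,0,0,0,0,0,0,0,0,0,1,0,0,0,0,0,0,0,0,2,0,0,0] -> counters[17]=1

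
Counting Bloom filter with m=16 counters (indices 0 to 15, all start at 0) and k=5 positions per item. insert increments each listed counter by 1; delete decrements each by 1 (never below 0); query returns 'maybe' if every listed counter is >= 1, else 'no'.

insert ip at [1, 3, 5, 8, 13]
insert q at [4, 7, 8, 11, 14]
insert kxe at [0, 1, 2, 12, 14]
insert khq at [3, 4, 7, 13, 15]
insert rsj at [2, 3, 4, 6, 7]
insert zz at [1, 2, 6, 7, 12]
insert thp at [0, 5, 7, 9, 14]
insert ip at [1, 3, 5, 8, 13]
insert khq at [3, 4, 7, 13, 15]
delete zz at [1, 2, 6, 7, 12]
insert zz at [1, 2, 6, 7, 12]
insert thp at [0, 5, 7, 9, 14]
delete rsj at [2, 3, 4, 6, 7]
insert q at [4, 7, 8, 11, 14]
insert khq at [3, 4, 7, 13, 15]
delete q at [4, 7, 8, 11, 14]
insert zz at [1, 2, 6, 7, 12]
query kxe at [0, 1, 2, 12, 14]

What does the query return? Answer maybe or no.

Step 1: insert ip at [1, 3, 5, 8, 13] -> counters=[0,1,0,1,0,1,0,0,1,0,0,0,0,1,0,0]
Step 2: insert q at [4, 7, 8, 11, 14] -> counters=[0,1,0,1,1,1,0,1,2,0,0,1,0,1,1,0]
Step 3: insert kxe at [0, 1, 2, 12, 14] -> counters=[1,2,1,1,1,1,0,1,2,0,0,1,1,1,2,0]
Step 4: insert khq at [3, 4, 7, 13, 15] -> counters=[1,2,1,2,2,1,0,2,2,0,0,1,1,2,2,1]
Step 5: insert rsj at [2, 3, 4, 6, 7] -> counters=[1,2,2,3,3,1,1,3,2,0,0,1,1,2,2,1]
Step 6: insert zz at [1, 2, 6, 7, 12] -> counters=[1,3,3,3,3,1,2,4,2,0,0,1,2,2,2,1]
Step 7: insert thp at [0, 5, 7, 9, 14] -> counters=[2,3,3,3,3,2,2,5,2,1,0,1,2,2,3,1]
Step 8: insert ip at [1, 3, 5, 8, 13] -> counters=[2,4,3,4,3,3,2,5,3,1,0,1,2,3,3,1]
Step 9: insert khq at [3, 4, 7, 13, 15] -> counters=[2,4,3,5,4,3,2,6,3,1,0,1,2,4,3,2]
Step 10: delete zz at [1, 2, 6, 7, 12] -> counters=[2,3,2,5,4,3,1,5,3,1,0,1,1,4,3,2]
Step 11: insert zz at [1, 2, 6, 7, 12] -> counters=[2,4,3,5,4,3,2,6,3,1,0,1,2,4,3,2]
Step 12: insert thp at [0, 5, 7, 9, 14] -> counters=[3,4,3,5,4,4,2,7,3,2,0,1,2,4,4,2]
Step 13: delete rsj at [2, 3, 4, 6, 7] -> counters=[3,4,2,4,3,4,1,6,3,2,0,1,2,4,4,2]
Step 14: insert q at [4, 7, 8, 11, 14] -> counters=[3,4,2,4,4,4,1,7,4,2,0,2,2,4,5,2]
Step 15: insert khq at [3, 4, 7, 13, 15] -> counters=[3,4,2,5,5,4,1,8,4,2,0,2,2,5,5,3]
Step 16: delete q at [4, 7, 8, 11, 14] -> counters=[3,4,2,5,4,4,1,7,3,2,0,1,2,5,4,3]
Step 17: insert zz at [1, 2, 6, 7, 12] -> counters=[3,5,3,5,4,4,2,8,3,2,0,1,3,5,4,3]
Query kxe: check counters[0]=3 counters[1]=5 counters[2]=3 counters[12]=3 counters[14]=4 -> maybe

Answer: maybe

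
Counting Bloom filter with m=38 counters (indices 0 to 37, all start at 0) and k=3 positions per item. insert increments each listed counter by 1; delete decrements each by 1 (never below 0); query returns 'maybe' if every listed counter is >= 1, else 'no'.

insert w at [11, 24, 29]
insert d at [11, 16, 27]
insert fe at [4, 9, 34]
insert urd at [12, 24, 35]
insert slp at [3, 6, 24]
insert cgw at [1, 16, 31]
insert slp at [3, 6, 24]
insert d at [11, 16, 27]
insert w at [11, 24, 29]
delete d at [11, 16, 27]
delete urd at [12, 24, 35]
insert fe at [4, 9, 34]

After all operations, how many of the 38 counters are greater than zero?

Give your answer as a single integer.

Step 1: insert w at [11, 24, 29] -> counters=[0,0,0,0,0,0,0,0,0,0,0,1,0,0,0,0,0,0,0,0,0,0,0,0,1,0,0,0,0,1,0,0,0,0,0,0,0,0]
Step 2: insert d at [11, 16, 27] -> counters=[0,0,0,0,0,0,0,0,0,0,0,2,0,0,0,0,1,0,0,0,0,0,0,0,1,0,0,1,0,1,0,0,0,0,0,0,0,0]
Step 3: insert fe at [4, 9, 34] -> counters=[0,0,0,0,1,0,0,0,0,1,0,2,0,0,0,0,1,0,0,0,0,0,0,0,1,0,0,1,0,1,0,0,0,0,1,0,0,0]
Step 4: insert urd at [12, 24, 35] -> counters=[0,0,0,0,1,0,0,0,0,1,0,2,1,0,0,0,1,0,0,0,0,0,0,0,2,0,0,1,0,1,0,0,0,0,1,1,0,0]
Step 5: insert slp at [3, 6, 24] -> counters=[0,0,0,1,1,0,1,0,0,1,0,2,1,0,0,0,1,0,0,0,0,0,0,0,3,0,0,1,0,1,0,0,0,0,1,1,0,0]
Step 6: insert cgw at [1, 16, 31] -> counters=[0,1,0,1,1,0,1,0,0,1,0,2,1,0,0,0,2,0,0,0,0,0,0,0,3,0,0,1,0,1,0,1,0,0,1,1,0,0]
Step 7: insert slp at [3, 6, 24] -> counters=[0,1,0,2,1,0,2,0,0,1,0,2,1,0,0,0,2,0,0,0,0,0,0,0,4,0,0,1,0,1,0,1,0,0,1,1,0,0]
Step 8: insert d at [11, 16, 27] -> counters=[0,1,0,2,1,0,2,0,0,1,0,3,1,0,0,0,3,0,0,0,0,0,0,0,4,0,0,2,0,1,0,1,0,0,1,1,0,0]
Step 9: insert w at [11, 24, 29] -> counters=[0,1,0,2,1,0,2,0,0,1,0,4,1,0,0,0,3,0,0,0,0,0,0,0,5,0,0,2,0,2,0,1,0,0,1,1,0,0]
Step 10: delete d at [11, 16, 27] -> counters=[0,1,0,2,1,0,2,0,0,1,0,3,1,0,0,0,2,0,0,0,0,0,0,0,5,0,0,1,0,2,0,1,0,0,1,1,0,0]
Step 11: delete urd at [12, 24, 35] -> counters=[0,1,0,2,1,0,2,0,0,1,0,3,0,0,0,0,2,0,0,0,0,0,0,0,4,0,0,1,0,2,0,1,0,0,1,0,0,0]
Step 12: insert fe at [4, 9, 34] -> counters=[0,1,0,2,2,0,2,0,0,2,0,3,0,0,0,0,2,0,0,0,0,0,0,0,4,0,0,1,0,2,0,1,0,0,2,0,0,0]
Final counters=[0,1,0,2,2,0,2,0,0,2,0,3,0,0,0,0,2,0,0,0,0,0,0,0,4,0,0,1,0,2,0,1,0,0,2,0,0,0] -> 12 nonzero

Answer: 12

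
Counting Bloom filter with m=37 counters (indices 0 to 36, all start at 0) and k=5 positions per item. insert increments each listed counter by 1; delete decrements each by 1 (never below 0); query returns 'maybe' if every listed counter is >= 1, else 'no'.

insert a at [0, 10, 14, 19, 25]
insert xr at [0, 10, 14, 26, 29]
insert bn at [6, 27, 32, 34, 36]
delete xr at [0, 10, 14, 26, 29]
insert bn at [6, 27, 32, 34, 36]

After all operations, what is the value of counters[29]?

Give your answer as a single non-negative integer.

Step 1: insert a at [0, 10, 14, 19, 25] -> counters=[1,0,0,0,0,0,0,0,0,0,1,0,0,0,1,0,0,0,0,1,0,0,0,0,0,1,0,0,0,0,0,0,0,0,0,0,0]
Step 2: insert xr at [0, 10, 14, 26, 29] -> counters=[2,0,0,0,0,0,0,0,0,0,2,0,0,0,2,0,0,0,0,1,0,0,0,0,0,1,1,0,0,1,0,0,0,0,0,0,0]
Step 3: insert bn at [6, 27, 32, 34, 36] -> counters=[2,0,0,0,0,0,1,0,0,0,2,0,0,0,2,0,0,0,0,1,0,0,0,0,0,1,1,1,0,1,0,0,1,0,1,0,1]
Step 4: delete xr at [0, 10, 14, 26, 29] -> counters=[1,0,0,0,0,0,1,0,0,0,1,0,0,0,1,0,0,0,0,1,0,0,0,0,0,1,0,1,0,0,0,0,1,0,1,0,1]
Step 5: insert bn at [6, 27, 32, 34, 36] -> counters=[1,0,0,0,0,0,2,0,0,0,1,0,0,0,1,0,0,0,0,1,0,0,0,0,0,1,0,2,0,0,0,0,2,0,2,0,2]
Final counters=[1,0,0,0,0,0,2,0,0,0,1,0,0,0,1,0,0,0,0,1,0,0,0,0,0,1,0,2,0,0,0,0,2,0,2,0,2] -> counters[29]=0

Answer: 0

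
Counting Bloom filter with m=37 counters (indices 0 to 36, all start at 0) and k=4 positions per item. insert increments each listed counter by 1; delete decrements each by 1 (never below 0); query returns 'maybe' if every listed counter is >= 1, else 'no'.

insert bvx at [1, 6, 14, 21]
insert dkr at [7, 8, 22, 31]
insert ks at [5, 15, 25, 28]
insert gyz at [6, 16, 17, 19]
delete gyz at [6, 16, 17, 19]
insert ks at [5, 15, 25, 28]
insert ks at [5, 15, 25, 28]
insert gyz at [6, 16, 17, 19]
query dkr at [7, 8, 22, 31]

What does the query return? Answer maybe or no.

Step 1: insert bvx at [1, 6, 14, 21] -> counters=[0,1,0,0,0,0,1,0,0,0,0,0,0,0,1,0,0,0,0,0,0,1,0,0,0,0,0,0,0,0,0,0,0,0,0,0,0]
Step 2: insert dkr at [7, 8, 22, 31] -> counters=[0,1,0,0,0,0,1,1,1,0,0,0,0,0,1,0,0,0,0,0,0,1,1,0,0,0,0,0,0,0,0,1,0,0,0,0,0]
Step 3: insert ks at [5, 15, 25, 28] -> counters=[0,1,0,0,0,1,1,1,1,0,0,0,0,0,1,1,0,0,0,0,0,1,1,0,0,1,0,0,1,0,0,1,0,0,0,0,0]
Step 4: insert gyz at [6, 16, 17, 19] -> counters=[0,1,0,0,0,1,2,1,1,0,0,0,0,0,1,1,1,1,0,1,0,1,1,0,0,1,0,0,1,0,0,1,0,0,0,0,0]
Step 5: delete gyz at [6, 16, 17, 19] -> counters=[0,1,0,0,0,1,1,1,1,0,0,0,0,0,1,1,0,0,0,0,0,1,1,0,0,1,0,0,1,0,0,1,0,0,0,0,0]
Step 6: insert ks at [5, 15, 25, 28] -> counters=[0,1,0,0,0,2,1,1,1,0,0,0,0,0,1,2,0,0,0,0,0,1,1,0,0,2,0,0,2,0,0,1,0,0,0,0,0]
Step 7: insert ks at [5, 15, 25, 28] -> counters=[0,1,0,0,0,3,1,1,1,0,0,0,0,0,1,3,0,0,0,0,0,1,1,0,0,3,0,0,3,0,0,1,0,0,0,0,0]
Step 8: insert gyz at [6, 16, 17, 19] -> counters=[0,1,0,0,0,3,2,1,1,0,0,0,0,0,1,3,1,1,0,1,0,1,1,0,0,3,0,0,3,0,0,1,0,0,0,0,0]
Query dkr: check counters[7]=1 counters[8]=1 counters[22]=1 counters[31]=1 -> maybe

Answer: maybe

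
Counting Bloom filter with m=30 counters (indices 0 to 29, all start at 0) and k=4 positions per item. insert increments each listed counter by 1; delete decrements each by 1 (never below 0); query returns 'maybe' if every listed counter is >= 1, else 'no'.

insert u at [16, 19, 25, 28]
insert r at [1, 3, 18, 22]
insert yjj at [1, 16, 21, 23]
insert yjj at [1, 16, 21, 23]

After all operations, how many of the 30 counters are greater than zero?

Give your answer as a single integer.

Answer: 10

Derivation:
Step 1: insert u at [16, 19, 25, 28] -> counters=[0,0,0,0,0,0,0,0,0,0,0,0,0,0,0,0,1,0,0,1,0,0,0,0,0,1,0,0,1,0]
Step 2: insert r at [1, 3, 18, 22] -> counters=[0,1,0,1,0,0,0,0,0,0,0,0,0,0,0,0,1,0,1,1,0,0,1,0,0,1,0,0,1,0]
Step 3: insert yjj at [1, 16, 21, 23] -> counters=[0,2,0,1,0,0,0,0,0,0,0,0,0,0,0,0,2,0,1,1,0,1,1,1,0,1,0,0,1,0]
Step 4: insert yjj at [1, 16, 21, 23] -> counters=[0,3,0,1,0,0,0,0,0,0,0,0,0,0,0,0,3,0,1,1,0,2,1,2,0,1,0,0,1,0]
Final counters=[0,3,0,1,0,0,0,0,0,0,0,0,0,0,0,0,3,0,1,1,0,2,1,2,0,1,0,0,1,0] -> 10 nonzero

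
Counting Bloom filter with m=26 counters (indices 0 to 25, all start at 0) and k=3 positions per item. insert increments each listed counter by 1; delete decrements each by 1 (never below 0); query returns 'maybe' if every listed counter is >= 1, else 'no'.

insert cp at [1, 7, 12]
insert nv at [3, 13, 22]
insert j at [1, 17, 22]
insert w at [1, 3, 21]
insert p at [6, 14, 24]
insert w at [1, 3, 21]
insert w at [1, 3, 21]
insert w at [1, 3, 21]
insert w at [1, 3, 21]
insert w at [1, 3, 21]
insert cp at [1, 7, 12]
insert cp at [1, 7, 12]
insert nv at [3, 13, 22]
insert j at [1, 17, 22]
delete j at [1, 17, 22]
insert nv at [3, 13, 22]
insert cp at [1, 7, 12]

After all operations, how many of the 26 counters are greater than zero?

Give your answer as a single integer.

Answer: 11

Derivation:
Step 1: insert cp at [1, 7, 12] -> counters=[0,1,0,0,0,0,0,1,0,0,0,0,1,0,0,0,0,0,0,0,0,0,0,0,0,0]
Step 2: insert nv at [3, 13, 22] -> counters=[0,1,0,1,0,0,0,1,0,0,0,0,1,1,0,0,0,0,0,0,0,0,1,0,0,0]
Step 3: insert j at [1, 17, 22] -> counters=[0,2,0,1,0,0,0,1,0,0,0,0,1,1,0,0,0,1,0,0,0,0,2,0,0,0]
Step 4: insert w at [1, 3, 21] -> counters=[0,3,0,2,0,0,0,1,0,0,0,0,1,1,0,0,0,1,0,0,0,1,2,0,0,0]
Step 5: insert p at [6, 14, 24] -> counters=[0,3,0,2,0,0,1,1,0,0,0,0,1,1,1,0,0,1,0,0,0,1,2,0,1,0]
Step 6: insert w at [1, 3, 21] -> counters=[0,4,0,3,0,0,1,1,0,0,0,0,1,1,1,0,0,1,0,0,0,2,2,0,1,0]
Step 7: insert w at [1, 3, 21] -> counters=[0,5,0,4,0,0,1,1,0,0,0,0,1,1,1,0,0,1,0,0,0,3,2,0,1,0]
Step 8: insert w at [1, 3, 21] -> counters=[0,6,0,5,0,0,1,1,0,0,0,0,1,1,1,0,0,1,0,0,0,4,2,0,1,0]
Step 9: insert w at [1, 3, 21] -> counters=[0,7,0,6,0,0,1,1,0,0,0,0,1,1,1,0,0,1,0,0,0,5,2,0,1,0]
Step 10: insert w at [1, 3, 21] -> counters=[0,8,0,7,0,0,1,1,0,0,0,0,1,1,1,0,0,1,0,0,0,6,2,0,1,0]
Step 11: insert cp at [1, 7, 12] -> counters=[0,9,0,7,0,0,1,2,0,0,0,0,2,1,1,0,0,1,0,0,0,6,2,0,1,0]
Step 12: insert cp at [1, 7, 12] -> counters=[0,10,0,7,0,0,1,3,0,0,0,0,3,1,1,0,0,1,0,0,0,6,2,0,1,0]
Step 13: insert nv at [3, 13, 22] -> counters=[0,10,0,8,0,0,1,3,0,0,0,0,3,2,1,0,0,1,0,0,0,6,3,0,1,0]
Step 14: insert j at [1, 17, 22] -> counters=[0,11,0,8,0,0,1,3,0,0,0,0,3,2,1,0,0,2,0,0,0,6,4,0,1,0]
Step 15: delete j at [1, 17, 22] -> counters=[0,10,0,8,0,0,1,3,0,0,0,0,3,2,1,0,0,1,0,0,0,6,3,0,1,0]
Step 16: insert nv at [3, 13, 22] -> counters=[0,10,0,9,0,0,1,3,0,0,0,0,3,3,1,0,0,1,0,0,0,6,4,0,1,0]
Step 17: insert cp at [1, 7, 12] -> counters=[0,11,0,9,0,0,1,4,0,0,0,0,4,3,1,0,0,1,0,0,0,6,4,0,1,0]
Final counters=[0,11,0,9,0,0,1,4,0,0,0,0,4,3,1,0,0,1,0,0,0,6,4,0,1,0] -> 11 nonzero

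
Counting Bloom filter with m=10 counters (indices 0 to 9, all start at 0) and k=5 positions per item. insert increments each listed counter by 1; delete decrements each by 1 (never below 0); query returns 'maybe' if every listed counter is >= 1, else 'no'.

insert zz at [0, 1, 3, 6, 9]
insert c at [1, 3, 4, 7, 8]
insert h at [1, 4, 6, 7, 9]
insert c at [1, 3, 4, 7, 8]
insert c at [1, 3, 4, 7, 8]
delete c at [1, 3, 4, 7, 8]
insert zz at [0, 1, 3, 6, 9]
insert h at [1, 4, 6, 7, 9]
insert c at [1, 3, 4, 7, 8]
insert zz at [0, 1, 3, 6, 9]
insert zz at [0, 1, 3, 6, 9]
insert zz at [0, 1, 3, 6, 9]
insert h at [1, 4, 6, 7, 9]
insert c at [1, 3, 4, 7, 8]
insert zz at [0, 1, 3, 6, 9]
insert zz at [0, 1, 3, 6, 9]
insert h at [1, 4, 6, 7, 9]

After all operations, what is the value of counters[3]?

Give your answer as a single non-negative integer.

Step 1: insert zz at [0, 1, 3, 6, 9] -> counters=[1,1,0,1,0,0,1,0,0,1]
Step 2: insert c at [1, 3, 4, 7, 8] -> counters=[1,2,0,2,1,0,1,1,1,1]
Step 3: insert h at [1, 4, 6, 7, 9] -> counters=[1,3,0,2,2,0,2,2,1,2]
Step 4: insert c at [1, 3, 4, 7, 8] -> counters=[1,4,0,3,3,0,2,3,2,2]
Step 5: insert c at [1, 3, 4, 7, 8] -> counters=[1,5,0,4,4,0,2,4,3,2]
Step 6: delete c at [1, 3, 4, 7, 8] -> counters=[1,4,0,3,3,0,2,3,2,2]
Step 7: insert zz at [0, 1, 3, 6, 9] -> counters=[2,5,0,4,3,0,3,3,2,3]
Step 8: insert h at [1, 4, 6, 7, 9] -> counters=[2,6,0,4,4,0,4,4,2,4]
Step 9: insert c at [1, 3, 4, 7, 8] -> counters=[2,7,0,5,5,0,4,5,3,4]
Step 10: insert zz at [0, 1, 3, 6, 9] -> counters=[3,8,0,6,5,0,5,5,3,5]
Step 11: insert zz at [0, 1, 3, 6, 9] -> counters=[4,9,0,7,5,0,6,5,3,6]
Step 12: insert zz at [0, 1, 3, 6, 9] -> counters=[5,10,0,8,5,0,7,5,3,7]
Step 13: insert h at [1, 4, 6, 7, 9] -> counters=[5,11,0,8,6,0,8,6,3,8]
Step 14: insert c at [1, 3, 4, 7, 8] -> counters=[5,12,0,9,7,0,8,7,4,8]
Step 15: insert zz at [0, 1, 3, 6, 9] -> counters=[6,13,0,10,7,0,9,7,4,9]
Step 16: insert zz at [0, 1, 3, 6, 9] -> counters=[7,14,0,11,7,0,10,7,4,10]
Step 17: insert h at [1, 4, 6, 7, 9] -> counters=[7,15,0,11,8,0,11,8,4,11]
Final counters=[7,15,0,11,8,0,11,8,4,11] -> counters[3]=11

Answer: 11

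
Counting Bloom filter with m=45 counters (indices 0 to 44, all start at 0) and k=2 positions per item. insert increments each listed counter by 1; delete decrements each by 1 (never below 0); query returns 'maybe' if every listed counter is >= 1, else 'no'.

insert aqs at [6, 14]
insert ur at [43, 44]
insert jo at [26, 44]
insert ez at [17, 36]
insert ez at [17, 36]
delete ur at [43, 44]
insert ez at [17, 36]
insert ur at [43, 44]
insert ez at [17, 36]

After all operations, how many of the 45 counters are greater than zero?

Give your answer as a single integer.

Step 1: insert aqs at [6, 14] -> counters=[0,0,0,0,0,0,1,0,0,0,0,0,0,0,1,0,0,0,0,0,0,0,0,0,0,0,0,0,0,0,0,0,0,0,0,0,0,0,0,0,0,0,0,0,0]
Step 2: insert ur at [43, 44] -> counters=[0,0,0,0,0,0,1,0,0,0,0,0,0,0,1,0,0,0,0,0,0,0,0,0,0,0,0,0,0,0,0,0,0,0,0,0,0,0,0,0,0,0,0,1,1]
Step 3: insert jo at [26, 44] -> counters=[0,0,0,0,0,0,1,0,0,0,0,0,0,0,1,0,0,0,0,0,0,0,0,0,0,0,1,0,0,0,0,0,0,0,0,0,0,0,0,0,0,0,0,1,2]
Step 4: insert ez at [17, 36] -> counters=[0,0,0,0,0,0,1,0,0,0,0,0,0,0,1,0,0,1,0,0,0,0,0,0,0,0,1,0,0,0,0,0,0,0,0,0,1,0,0,0,0,0,0,1,2]
Step 5: insert ez at [17, 36] -> counters=[0,0,0,0,0,0,1,0,0,0,0,0,0,0,1,0,0,2,0,0,0,0,0,0,0,0,1,0,0,0,0,0,0,0,0,0,2,0,0,0,0,0,0,1,2]
Step 6: delete ur at [43, 44] -> counters=[0,0,0,0,0,0,1,0,0,0,0,0,0,0,1,0,0,2,0,0,0,0,0,0,0,0,1,0,0,0,0,0,0,0,0,0,2,0,0,0,0,0,0,0,1]
Step 7: insert ez at [17, 36] -> counters=[0,0,0,0,0,0,1,0,0,0,0,0,0,0,1,0,0,3,0,0,0,0,0,0,0,0,1,0,0,0,0,0,0,0,0,0,3,0,0,0,0,0,0,0,1]
Step 8: insert ur at [43, 44] -> counters=[0,0,0,0,0,0,1,0,0,0,0,0,0,0,1,0,0,3,0,0,0,0,0,0,0,0,1,0,0,0,0,0,0,0,0,0,3,0,0,0,0,0,0,1,2]
Step 9: insert ez at [17, 36] -> counters=[0,0,0,0,0,0,1,0,0,0,0,0,0,0,1,0,0,4,0,0,0,0,0,0,0,0,1,0,0,0,0,0,0,0,0,0,4,0,0,0,0,0,0,1,2]
Final counters=[0,0,0,0,0,0,1,0,0,0,0,0,0,0,1,0,0,4,0,0,0,0,0,0,0,0,1,0,0,0,0,0,0,0,0,0,4,0,0,0,0,0,0,1,2] -> 7 nonzero

Answer: 7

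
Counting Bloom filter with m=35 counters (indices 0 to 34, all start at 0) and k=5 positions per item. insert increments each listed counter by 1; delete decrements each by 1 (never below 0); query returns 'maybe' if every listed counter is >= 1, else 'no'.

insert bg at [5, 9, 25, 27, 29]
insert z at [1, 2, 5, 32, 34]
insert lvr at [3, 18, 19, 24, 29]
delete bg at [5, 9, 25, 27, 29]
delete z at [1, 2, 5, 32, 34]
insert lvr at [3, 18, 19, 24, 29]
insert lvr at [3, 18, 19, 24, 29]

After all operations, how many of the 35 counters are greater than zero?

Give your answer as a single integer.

Step 1: insert bg at [5, 9, 25, 27, 29] -> counters=[0,0,0,0,0,1,0,0,0,1,0,0,0,0,0,0,0,0,0,0,0,0,0,0,0,1,0,1,0,1,0,0,0,0,0]
Step 2: insert z at [1, 2, 5, 32, 34] -> counters=[0,1,1,0,0,2,0,0,0,1,0,0,0,0,0,0,0,0,0,0,0,0,0,0,0,1,0,1,0,1,0,0,1,0,1]
Step 3: insert lvr at [3, 18, 19, 24, 29] -> counters=[0,1,1,1,0,2,0,0,0,1,0,0,0,0,0,0,0,0,1,1,0,0,0,0,1,1,0,1,0,2,0,0,1,0,1]
Step 4: delete bg at [5, 9, 25, 27, 29] -> counters=[0,1,1,1,0,1,0,0,0,0,0,0,0,0,0,0,0,0,1,1,0,0,0,0,1,0,0,0,0,1,0,0,1,0,1]
Step 5: delete z at [1, 2, 5, 32, 34] -> counters=[0,0,0,1,0,0,0,0,0,0,0,0,0,0,0,0,0,0,1,1,0,0,0,0,1,0,0,0,0,1,0,0,0,0,0]
Step 6: insert lvr at [3, 18, 19, 24, 29] -> counters=[0,0,0,2,0,0,0,0,0,0,0,0,0,0,0,0,0,0,2,2,0,0,0,0,2,0,0,0,0,2,0,0,0,0,0]
Step 7: insert lvr at [3, 18, 19, 24, 29] -> counters=[0,0,0,3,0,0,0,0,0,0,0,0,0,0,0,0,0,0,3,3,0,0,0,0,3,0,0,0,0,3,0,0,0,0,0]
Final counters=[0,0,0,3,0,0,0,0,0,0,0,0,0,0,0,0,0,0,3,3,0,0,0,0,3,0,0,0,0,3,0,0,0,0,0] -> 5 nonzero

Answer: 5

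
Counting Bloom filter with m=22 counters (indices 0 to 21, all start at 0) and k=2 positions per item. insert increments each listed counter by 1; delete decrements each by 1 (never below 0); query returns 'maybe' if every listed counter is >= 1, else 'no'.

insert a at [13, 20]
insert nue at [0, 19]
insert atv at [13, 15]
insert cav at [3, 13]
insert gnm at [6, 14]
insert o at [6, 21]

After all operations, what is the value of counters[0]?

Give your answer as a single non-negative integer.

Answer: 1

Derivation:
Step 1: insert a at [13, 20] -> counters=[0,0,0,0,0,0,0,0,0,0,0,0,0,1,0,0,0,0,0,0,1,0]
Step 2: insert nue at [0, 19] -> counters=[1,0,0,0,0,0,0,0,0,0,0,0,0,1,0,0,0,0,0,1,1,0]
Step 3: insert atv at [13, 15] -> counters=[1,0,0,0,0,0,0,0,0,0,0,0,0,2,0,1,0,0,0,1,1,0]
Step 4: insert cav at [3, 13] -> counters=[1,0,0,1,0,0,0,0,0,0,0,0,0,3,0,1,0,0,0,1,1,0]
Step 5: insert gnm at [6, 14] -> counters=[1,0,0,1,0,0,1,0,0,0,0,0,0,3,1,1,0,0,0,1,1,0]
Step 6: insert o at [6, 21] -> counters=[1,0,0,1,0,0,2,0,0,0,0,0,0,3,1,1,0,0,0,1,1,1]
Final counters=[1,0,0,1,0,0,2,0,0,0,0,0,0,3,1,1,0,0,0,1,1,1] -> counters[0]=1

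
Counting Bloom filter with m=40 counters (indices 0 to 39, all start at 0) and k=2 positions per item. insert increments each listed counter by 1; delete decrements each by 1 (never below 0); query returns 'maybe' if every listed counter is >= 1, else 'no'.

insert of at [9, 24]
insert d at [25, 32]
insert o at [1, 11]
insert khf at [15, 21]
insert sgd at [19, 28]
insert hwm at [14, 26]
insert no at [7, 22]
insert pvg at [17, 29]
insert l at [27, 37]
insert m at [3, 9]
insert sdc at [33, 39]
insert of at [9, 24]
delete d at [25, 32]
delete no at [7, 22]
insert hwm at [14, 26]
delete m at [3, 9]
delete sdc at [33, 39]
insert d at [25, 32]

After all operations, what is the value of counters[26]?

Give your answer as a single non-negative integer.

Answer: 2

Derivation:
Step 1: insert of at [9, 24] -> counters=[0,0,0,0,0,0,0,0,0,1,0,0,0,0,0,0,0,0,0,0,0,0,0,0,1,0,0,0,0,0,0,0,0,0,0,0,0,0,0,0]
Step 2: insert d at [25, 32] -> counters=[0,0,0,0,0,0,0,0,0,1,0,0,0,0,0,0,0,0,0,0,0,0,0,0,1,1,0,0,0,0,0,0,1,0,0,0,0,0,0,0]
Step 3: insert o at [1, 11] -> counters=[0,1,0,0,0,0,0,0,0,1,0,1,0,0,0,0,0,0,0,0,0,0,0,0,1,1,0,0,0,0,0,0,1,0,0,0,0,0,0,0]
Step 4: insert khf at [15, 21] -> counters=[0,1,0,0,0,0,0,0,0,1,0,1,0,0,0,1,0,0,0,0,0,1,0,0,1,1,0,0,0,0,0,0,1,0,0,0,0,0,0,0]
Step 5: insert sgd at [19, 28] -> counters=[0,1,0,0,0,0,0,0,0,1,0,1,0,0,0,1,0,0,0,1,0,1,0,0,1,1,0,0,1,0,0,0,1,0,0,0,0,0,0,0]
Step 6: insert hwm at [14, 26] -> counters=[0,1,0,0,0,0,0,0,0,1,0,1,0,0,1,1,0,0,0,1,0,1,0,0,1,1,1,0,1,0,0,0,1,0,0,0,0,0,0,0]
Step 7: insert no at [7, 22] -> counters=[0,1,0,0,0,0,0,1,0,1,0,1,0,0,1,1,0,0,0,1,0,1,1,0,1,1,1,0,1,0,0,0,1,0,0,0,0,0,0,0]
Step 8: insert pvg at [17, 29] -> counters=[0,1,0,0,0,0,0,1,0,1,0,1,0,0,1,1,0,1,0,1,0,1,1,0,1,1,1,0,1,1,0,0,1,0,0,0,0,0,0,0]
Step 9: insert l at [27, 37] -> counters=[0,1,0,0,0,0,0,1,0,1,0,1,0,0,1,1,0,1,0,1,0,1,1,0,1,1,1,1,1,1,0,0,1,0,0,0,0,1,0,0]
Step 10: insert m at [3, 9] -> counters=[0,1,0,1,0,0,0,1,0,2,0,1,0,0,1,1,0,1,0,1,0,1,1,0,1,1,1,1,1,1,0,0,1,0,0,0,0,1,0,0]
Step 11: insert sdc at [33, 39] -> counters=[0,1,0,1,0,0,0,1,0,2,0,1,0,0,1,1,0,1,0,1,0,1,1,0,1,1,1,1,1,1,0,0,1,1,0,0,0,1,0,1]
Step 12: insert of at [9, 24] -> counters=[0,1,0,1,0,0,0,1,0,3,0,1,0,0,1,1,0,1,0,1,0,1,1,0,2,1,1,1,1,1,0,0,1,1,0,0,0,1,0,1]
Step 13: delete d at [25, 32] -> counters=[0,1,0,1,0,0,0,1,0,3,0,1,0,0,1,1,0,1,0,1,0,1,1,0,2,0,1,1,1,1,0,0,0,1,0,0,0,1,0,1]
Step 14: delete no at [7, 22] -> counters=[0,1,0,1,0,0,0,0,0,3,0,1,0,0,1,1,0,1,0,1,0,1,0,0,2,0,1,1,1,1,0,0,0,1,0,0,0,1,0,1]
Step 15: insert hwm at [14, 26] -> counters=[0,1,0,1,0,0,0,0,0,3,0,1,0,0,2,1,0,1,0,1,0,1,0,0,2,0,2,1,1,1,0,0,0,1,0,0,0,1,0,1]
Step 16: delete m at [3, 9] -> counters=[0,1,0,0,0,0,0,0,0,2,0,1,0,0,2,1,0,1,0,1,0,1,0,0,2,0,2,1,1,1,0,0,0,1,0,0,0,1,0,1]
Step 17: delete sdc at [33, 39] -> counters=[0,1,0,0,0,0,0,0,0,2,0,1,0,0,2,1,0,1,0,1,0,1,0,0,2,0,2,1,1,1,0,0,0,0,0,0,0,1,0,0]
Step 18: insert d at [25, 32] -> counters=[0,1,0,0,0,0,0,0,0,2,0,1,0,0,2,1,0,1,0,1,0,1,0,0,2,1,2,1,1,1,0,0,1,0,0,0,0,1,0,0]
Final counters=[0,1,0,0,0,0,0,0,0,2,0,1,0,0,2,1,0,1,0,1,0,1,0,0,2,1,2,1,1,1,0,0,1,0,0,0,0,1,0,0] -> counters[26]=2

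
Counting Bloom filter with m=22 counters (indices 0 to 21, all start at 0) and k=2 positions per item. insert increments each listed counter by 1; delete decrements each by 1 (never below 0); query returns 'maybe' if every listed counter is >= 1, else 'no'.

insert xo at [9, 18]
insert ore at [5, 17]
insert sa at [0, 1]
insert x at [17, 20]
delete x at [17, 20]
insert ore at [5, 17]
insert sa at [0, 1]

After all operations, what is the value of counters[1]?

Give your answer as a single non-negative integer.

Step 1: insert xo at [9, 18] -> counters=[0,0,0,0,0,0,0,0,0,1,0,0,0,0,0,0,0,0,1,0,0,0]
Step 2: insert ore at [5, 17] -> counters=[0,0,0,0,0,1,0,0,0,1,0,0,0,0,0,0,0,1,1,0,0,0]
Step 3: insert sa at [0, 1] -> counters=[1,1,0,0,0,1,0,0,0,1,0,0,0,0,0,0,0,1,1,0,0,0]
Step 4: insert x at [17, 20] -> counters=[1,1,0,0,0,1,0,0,0,1,0,0,0,0,0,0,0,2,1,0,1,0]
Step 5: delete x at [17, 20] -> counters=[1,1,0,0,0,1,0,0,0,1,0,0,0,0,0,0,0,1,1,0,0,0]
Step 6: insert ore at [5, 17] -> counters=[1,1,0,0,0,2,0,0,0,1,0,0,0,0,0,0,0,2,1,0,0,0]
Step 7: insert sa at [0, 1] -> counters=[2,2,0,0,0,2,0,0,0,1,0,0,0,0,0,0,0,2,1,0,0,0]
Final counters=[2,2,0,0,0,2,0,0,0,1,0,0,0,0,0,0,0,2,1,0,0,0] -> counters[1]=2

Answer: 2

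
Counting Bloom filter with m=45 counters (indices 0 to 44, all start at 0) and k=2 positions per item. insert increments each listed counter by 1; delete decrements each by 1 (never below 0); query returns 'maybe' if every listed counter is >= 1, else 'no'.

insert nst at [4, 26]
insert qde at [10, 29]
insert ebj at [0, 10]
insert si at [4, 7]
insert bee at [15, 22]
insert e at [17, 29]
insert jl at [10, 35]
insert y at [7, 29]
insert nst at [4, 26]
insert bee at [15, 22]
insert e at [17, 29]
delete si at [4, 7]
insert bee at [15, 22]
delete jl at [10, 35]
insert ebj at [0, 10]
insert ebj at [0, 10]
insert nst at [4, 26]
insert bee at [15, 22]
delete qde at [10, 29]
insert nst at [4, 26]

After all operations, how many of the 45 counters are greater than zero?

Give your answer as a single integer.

Step 1: insert nst at [4, 26] -> counters=[0,0,0,0,1,0,0,0,0,0,0,0,0,0,0,0,0,0,0,0,0,0,0,0,0,0,1,0,0,0,0,0,0,0,0,0,0,0,0,0,0,0,0,0,0]
Step 2: insert qde at [10, 29] -> counters=[0,0,0,0,1,0,0,0,0,0,1,0,0,0,0,0,0,0,0,0,0,0,0,0,0,0,1,0,0,1,0,0,0,0,0,0,0,0,0,0,0,0,0,0,0]
Step 3: insert ebj at [0, 10] -> counters=[1,0,0,0,1,0,0,0,0,0,2,0,0,0,0,0,0,0,0,0,0,0,0,0,0,0,1,0,0,1,0,0,0,0,0,0,0,0,0,0,0,0,0,0,0]
Step 4: insert si at [4, 7] -> counters=[1,0,0,0,2,0,0,1,0,0,2,0,0,0,0,0,0,0,0,0,0,0,0,0,0,0,1,0,0,1,0,0,0,0,0,0,0,0,0,0,0,0,0,0,0]
Step 5: insert bee at [15, 22] -> counters=[1,0,0,0,2,0,0,1,0,0,2,0,0,0,0,1,0,0,0,0,0,0,1,0,0,0,1,0,0,1,0,0,0,0,0,0,0,0,0,0,0,0,0,0,0]
Step 6: insert e at [17, 29] -> counters=[1,0,0,0,2,0,0,1,0,0,2,0,0,0,0,1,0,1,0,0,0,0,1,0,0,0,1,0,0,2,0,0,0,0,0,0,0,0,0,0,0,0,0,0,0]
Step 7: insert jl at [10, 35] -> counters=[1,0,0,0,2,0,0,1,0,0,3,0,0,0,0,1,0,1,0,0,0,0,1,0,0,0,1,0,0,2,0,0,0,0,0,1,0,0,0,0,0,0,0,0,0]
Step 8: insert y at [7, 29] -> counters=[1,0,0,0,2,0,0,2,0,0,3,0,0,0,0,1,0,1,0,0,0,0,1,0,0,0,1,0,0,3,0,0,0,0,0,1,0,0,0,0,0,0,0,0,0]
Step 9: insert nst at [4, 26] -> counters=[1,0,0,0,3,0,0,2,0,0,3,0,0,0,0,1,0,1,0,0,0,0,1,0,0,0,2,0,0,3,0,0,0,0,0,1,0,0,0,0,0,0,0,0,0]
Step 10: insert bee at [15, 22] -> counters=[1,0,0,0,3,0,0,2,0,0,3,0,0,0,0,2,0,1,0,0,0,0,2,0,0,0,2,0,0,3,0,0,0,0,0,1,0,0,0,0,0,0,0,0,0]
Step 11: insert e at [17, 29] -> counters=[1,0,0,0,3,0,0,2,0,0,3,0,0,0,0,2,0,2,0,0,0,0,2,0,0,0,2,0,0,4,0,0,0,0,0,1,0,0,0,0,0,0,0,0,0]
Step 12: delete si at [4, 7] -> counters=[1,0,0,0,2,0,0,1,0,0,3,0,0,0,0,2,0,2,0,0,0,0,2,0,0,0,2,0,0,4,0,0,0,0,0,1,0,0,0,0,0,0,0,0,0]
Step 13: insert bee at [15, 22] -> counters=[1,0,0,0,2,0,0,1,0,0,3,0,0,0,0,3,0,2,0,0,0,0,3,0,0,0,2,0,0,4,0,0,0,0,0,1,0,0,0,0,0,0,0,0,0]
Step 14: delete jl at [10, 35] -> counters=[1,0,0,0,2,0,0,1,0,0,2,0,0,0,0,3,0,2,0,0,0,0,3,0,0,0,2,0,0,4,0,0,0,0,0,0,0,0,0,0,0,0,0,0,0]
Step 15: insert ebj at [0, 10] -> counters=[2,0,0,0,2,0,0,1,0,0,3,0,0,0,0,3,0,2,0,0,0,0,3,0,0,0,2,0,0,4,0,0,0,0,0,0,0,0,0,0,0,0,0,0,0]
Step 16: insert ebj at [0, 10] -> counters=[3,0,0,0,2,0,0,1,0,0,4,0,0,0,0,3,0,2,0,0,0,0,3,0,0,0,2,0,0,4,0,0,0,0,0,0,0,0,0,0,0,0,0,0,0]
Step 17: insert nst at [4, 26] -> counters=[3,0,0,0,3,0,0,1,0,0,4,0,0,0,0,3,0,2,0,0,0,0,3,0,0,0,3,0,0,4,0,0,0,0,0,0,0,0,0,0,0,0,0,0,0]
Step 18: insert bee at [15, 22] -> counters=[3,0,0,0,3,0,0,1,0,0,4,0,0,0,0,4,0,2,0,0,0,0,4,0,0,0,3,0,0,4,0,0,0,0,0,0,0,0,0,0,0,0,0,0,0]
Step 19: delete qde at [10, 29] -> counters=[3,0,0,0,3,0,0,1,0,0,3,0,0,0,0,4,0,2,0,0,0,0,4,0,0,0,3,0,0,3,0,0,0,0,0,0,0,0,0,0,0,0,0,0,0]
Step 20: insert nst at [4, 26] -> counters=[3,0,0,0,4,0,0,1,0,0,3,0,0,0,0,4,0,2,0,0,0,0,4,0,0,0,4,0,0,3,0,0,0,0,0,0,0,0,0,0,0,0,0,0,0]
Final counters=[3,0,0,0,4,0,0,1,0,0,3,0,0,0,0,4,0,2,0,0,0,0,4,0,0,0,4,0,0,3,0,0,0,0,0,0,0,0,0,0,0,0,0,0,0] -> 9 nonzero

Answer: 9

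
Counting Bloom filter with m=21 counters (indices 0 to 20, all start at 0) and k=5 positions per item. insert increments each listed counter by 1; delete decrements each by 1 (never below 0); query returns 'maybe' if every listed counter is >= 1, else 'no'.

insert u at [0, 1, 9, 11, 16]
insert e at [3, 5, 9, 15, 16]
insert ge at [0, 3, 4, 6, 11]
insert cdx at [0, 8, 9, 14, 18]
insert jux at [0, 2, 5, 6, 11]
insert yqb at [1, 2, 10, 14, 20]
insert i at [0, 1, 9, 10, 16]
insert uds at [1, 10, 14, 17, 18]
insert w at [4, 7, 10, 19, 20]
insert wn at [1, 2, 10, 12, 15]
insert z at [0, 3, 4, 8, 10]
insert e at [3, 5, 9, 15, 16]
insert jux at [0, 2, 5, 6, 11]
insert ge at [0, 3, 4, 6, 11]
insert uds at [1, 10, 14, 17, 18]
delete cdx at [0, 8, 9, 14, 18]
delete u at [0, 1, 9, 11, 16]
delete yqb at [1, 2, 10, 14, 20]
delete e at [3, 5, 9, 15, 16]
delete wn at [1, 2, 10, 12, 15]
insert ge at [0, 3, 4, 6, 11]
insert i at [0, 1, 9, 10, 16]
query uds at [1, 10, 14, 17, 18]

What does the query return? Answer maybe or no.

Answer: maybe

Derivation:
Step 1: insert u at [0, 1, 9, 11, 16] -> counters=[1,1,0,0,0,0,0,0,0,1,0,1,0,0,0,0,1,0,0,0,0]
Step 2: insert e at [3, 5, 9, 15, 16] -> counters=[1,1,0,1,0,1,0,0,0,2,0,1,0,0,0,1,2,0,0,0,0]
Step 3: insert ge at [0, 3, 4, 6, 11] -> counters=[2,1,0,2,1,1,1,0,0,2,0,2,0,0,0,1,2,0,0,0,0]
Step 4: insert cdx at [0, 8, 9, 14, 18] -> counters=[3,1,0,2,1,1,1,0,1,3,0,2,0,0,1,1,2,0,1,0,0]
Step 5: insert jux at [0, 2, 5, 6, 11] -> counters=[4,1,1,2,1,2,2,0,1,3,0,3,0,0,1,1,2,0,1,0,0]
Step 6: insert yqb at [1, 2, 10, 14, 20] -> counters=[4,2,2,2,1,2,2,0,1,3,1,3,0,0,2,1,2,0,1,0,1]
Step 7: insert i at [0, 1, 9, 10, 16] -> counters=[5,3,2,2,1,2,2,0,1,4,2,3,0,0,2,1,3,0,1,0,1]
Step 8: insert uds at [1, 10, 14, 17, 18] -> counters=[5,4,2,2,1,2,2,0,1,4,3,3,0,0,3,1,3,1,2,0,1]
Step 9: insert w at [4, 7, 10, 19, 20] -> counters=[5,4,2,2,2,2,2,1,1,4,4,3,0,0,3,1,3,1,2,1,2]
Step 10: insert wn at [1, 2, 10, 12, 15] -> counters=[5,5,3,2,2,2,2,1,1,4,5,3,1,0,3,2,3,1,2,1,2]
Step 11: insert z at [0, 3, 4, 8, 10] -> counters=[6,5,3,3,3,2,2,1,2,4,6,3,1,0,3,2,3,1,2,1,2]
Step 12: insert e at [3, 5, 9, 15, 16] -> counters=[6,5,3,4,3,3,2,1,2,5,6,3,1,0,3,3,4,1,2,1,2]
Step 13: insert jux at [0, 2, 5, 6, 11] -> counters=[7,5,4,4,3,4,3,1,2,5,6,4,1,0,3,3,4,1,2,1,2]
Step 14: insert ge at [0, 3, 4, 6, 11] -> counters=[8,5,4,5,4,4,4,1,2,5,6,5,1,0,3,3,4,1,2,1,2]
Step 15: insert uds at [1, 10, 14, 17, 18] -> counters=[8,6,4,5,4,4,4,1,2,5,7,5,1,0,4,3,4,2,3,1,2]
Step 16: delete cdx at [0, 8, 9, 14, 18] -> counters=[7,6,4,5,4,4,4,1,1,4,7,5,1,0,3,3,4,2,2,1,2]
Step 17: delete u at [0, 1, 9, 11, 16] -> counters=[6,5,4,5,4,4,4,1,1,3,7,4,1,0,3,3,3,2,2,1,2]
Step 18: delete yqb at [1, 2, 10, 14, 20] -> counters=[6,4,3,5,4,4,4,1,1,3,6,4,1,0,2,3,3,2,2,1,1]
Step 19: delete e at [3, 5, 9, 15, 16] -> counters=[6,4,3,4,4,3,4,1,1,2,6,4,1,0,2,2,2,2,2,1,1]
Step 20: delete wn at [1, 2, 10, 12, 15] -> counters=[6,3,2,4,4,3,4,1,1,2,5,4,0,0,2,1,2,2,2,1,1]
Step 21: insert ge at [0, 3, 4, 6, 11] -> counters=[7,3,2,5,5,3,5,1,1,2,5,5,0,0,2,1,2,2,2,1,1]
Step 22: insert i at [0, 1, 9, 10, 16] -> counters=[8,4,2,5,5,3,5,1,1,3,6,5,0,0,2,1,3,2,2,1,1]
Query uds: check counters[1]=4 counters[10]=6 counters[14]=2 counters[17]=2 counters[18]=2 -> maybe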